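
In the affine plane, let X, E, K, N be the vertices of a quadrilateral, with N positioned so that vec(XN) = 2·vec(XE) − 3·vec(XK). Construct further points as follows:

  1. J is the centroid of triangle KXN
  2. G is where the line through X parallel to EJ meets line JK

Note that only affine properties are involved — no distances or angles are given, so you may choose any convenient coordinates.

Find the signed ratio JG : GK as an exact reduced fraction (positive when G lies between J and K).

Set X = (0, 0), E = (1, 0), K = (0, 1), N = (2, -3); any affine frame gives the same invariant.
1. J is the centroid of triangle KXN ⇒ J = (2/3, -2/3)
2. G is where the line through X parallel to EJ meets line JK ⇒ G = (2/9, 4/9)
G = J + t·(K−J) with t = 2/3, so JG:GK = t:(1−t) = 2/3:1/3

JG:GK = 2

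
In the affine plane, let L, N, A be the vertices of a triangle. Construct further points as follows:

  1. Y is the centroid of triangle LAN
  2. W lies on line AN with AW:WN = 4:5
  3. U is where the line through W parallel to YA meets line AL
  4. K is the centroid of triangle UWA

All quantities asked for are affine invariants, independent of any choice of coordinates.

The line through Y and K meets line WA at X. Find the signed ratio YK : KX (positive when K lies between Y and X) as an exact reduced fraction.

YK:KX = -13/4

Choose coordinates L = (0, 0), N = (1, 0), A = (0, 1).
1. Y is the centroid of triangle LAN ⇒ Y = (1/3, 1/3)
2. W lies on line AN with AW:WN = 4:5 ⇒ W = (4/9, 5/9)
3. U is where the line through W parallel to YA meets line AL ⇒ U = (0, 13/9)
4. K is the centroid of triangle UWA ⇒ K = (4/27, 1)
line YK meets WA at X = (8/39, 31/39)
K = Y + t·(X−Y) with t = 13/9, so YK:KX = 13/9:-4/9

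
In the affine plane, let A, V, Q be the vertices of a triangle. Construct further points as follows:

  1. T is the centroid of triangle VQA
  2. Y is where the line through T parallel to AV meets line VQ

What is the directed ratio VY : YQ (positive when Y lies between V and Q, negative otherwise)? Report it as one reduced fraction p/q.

Set A = (0, 0), V = (1, 0), Q = (0, 1); any affine frame gives the same invariant.
1. T is the centroid of triangle VQA ⇒ T = (1/3, 1/3)
2. Y is where the line through T parallel to AV meets line VQ ⇒ Y = (2/3, 1/3)
Y = V + t·(Q−V) with t = 1/3, so VY:YQ = t:(1−t) = 1/3:2/3

VY:YQ = 1/2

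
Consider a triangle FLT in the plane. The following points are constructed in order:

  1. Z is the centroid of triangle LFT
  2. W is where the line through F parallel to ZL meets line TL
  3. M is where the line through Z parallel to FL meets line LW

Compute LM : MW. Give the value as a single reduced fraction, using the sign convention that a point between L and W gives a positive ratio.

LM:MW = -1/4

Choose coordinates F = (0, 0), L = (1, 0), T = (0, 1).
1. Z is the centroid of triangle LFT ⇒ Z = (1/3, 1/3)
2. W is where the line through F parallel to ZL meets line TL ⇒ W = (2, -1)
3. M is where the line through Z parallel to FL meets line LW ⇒ M = (2/3, 1/3)
M = L + t·(W−L) with t = -1/3, so LM:MW = t:(1−t) = -1/3:4/3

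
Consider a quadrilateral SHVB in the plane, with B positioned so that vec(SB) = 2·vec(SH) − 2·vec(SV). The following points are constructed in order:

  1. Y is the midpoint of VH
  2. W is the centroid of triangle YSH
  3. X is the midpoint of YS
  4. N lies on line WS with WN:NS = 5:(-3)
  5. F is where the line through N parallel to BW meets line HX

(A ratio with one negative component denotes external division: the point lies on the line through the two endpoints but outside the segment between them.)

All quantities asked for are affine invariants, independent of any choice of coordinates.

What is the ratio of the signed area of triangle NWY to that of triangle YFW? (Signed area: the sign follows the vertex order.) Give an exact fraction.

[NWY]:[YFW] = 5/8

Set S = (0, 0), H = (1, 0), V = (0, 1), B = (2, -2); any affine frame gives the same invariant.
1. Y is the midpoint of VH ⇒ Y = (1/2, 1/2)
2. W is the centroid of triangle YSH ⇒ W = (1/2, 1/6)
3. X is the midpoint of YS ⇒ X = (1/4, 1/4)
4. N lies on line WS with WN:NS = 5:(-3) ⇒ N = (-3/4, -1/4)
5. F is where the line through N parallel to BW meets line HX ⇒ F = (-3/2, 5/6)
2·[NWY] = 5/12, 2·[YFW] = 2/3
[NWY]:[YFW] = 5/12:2/3 = 5/8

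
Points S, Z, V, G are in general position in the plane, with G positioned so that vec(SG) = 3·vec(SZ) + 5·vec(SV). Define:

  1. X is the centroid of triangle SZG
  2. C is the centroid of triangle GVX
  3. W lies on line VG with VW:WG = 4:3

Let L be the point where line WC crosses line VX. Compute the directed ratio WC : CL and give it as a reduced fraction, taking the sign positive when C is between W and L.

Choose coordinates S = (0, 0), Z = (1, 0), V = (0, 1), G = (3, 5).
1. X is the centroid of triangle SZG ⇒ X = (4/3, 5/3)
2. C is the centroid of triangle GVX ⇒ C = (13/9, 23/9)
3. W lies on line VG with VW:WG = 4:3 ⇒ W = (12/7, 23/7)
line WC meets VX at L = (16/15, 23/15)
C = W + t·(L−W) with t = 5/12, so WC:CL = 5/12:7/12

WC:CL = 5/7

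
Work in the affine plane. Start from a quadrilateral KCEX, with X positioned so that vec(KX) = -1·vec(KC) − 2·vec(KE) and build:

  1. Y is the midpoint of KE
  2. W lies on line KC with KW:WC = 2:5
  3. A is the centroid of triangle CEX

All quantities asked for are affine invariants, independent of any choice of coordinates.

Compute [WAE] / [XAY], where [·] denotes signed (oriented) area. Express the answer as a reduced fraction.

[WAE]:[XAY] = -16/35

Assign K = (0, 0), C = (1, 0), E = (0, 1), X = (-1, -2) — the answer is frame-independent, so this choice is without loss of generality.
1. Y is the midpoint of KE ⇒ Y = (0, 1/2)
2. W lies on line KC with KW:WC = 2:5 ⇒ W = (2/7, 0)
3. A is the centroid of triangle CEX ⇒ A = (0, -1/3)
2·[WAE] = -8/21, 2·[XAY] = 5/6
[WAE]:[XAY] = -8/21:5/6 = -16/35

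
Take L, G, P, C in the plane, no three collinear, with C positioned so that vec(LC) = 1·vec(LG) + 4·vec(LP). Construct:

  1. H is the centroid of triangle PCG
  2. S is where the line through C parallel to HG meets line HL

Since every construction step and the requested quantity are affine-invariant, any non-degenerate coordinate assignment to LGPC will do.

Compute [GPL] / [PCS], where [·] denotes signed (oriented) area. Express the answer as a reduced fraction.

[GPL]:[PCS] = -5/8

Assign L = (0, 0), G = (1, 0), P = (0, 1), C = (1, 4) — the answer is frame-independent, so this choice is without loss of generality.
1. H is the centroid of triangle PCG ⇒ H = (2/3, 5/3)
2. S is where the line through C parallel to HG meets line HL ⇒ S = (6/5, 3)
2·[GPL] = 1, 2·[PCS] = -8/5
[GPL]:[PCS] = 1:-8/5 = -5/8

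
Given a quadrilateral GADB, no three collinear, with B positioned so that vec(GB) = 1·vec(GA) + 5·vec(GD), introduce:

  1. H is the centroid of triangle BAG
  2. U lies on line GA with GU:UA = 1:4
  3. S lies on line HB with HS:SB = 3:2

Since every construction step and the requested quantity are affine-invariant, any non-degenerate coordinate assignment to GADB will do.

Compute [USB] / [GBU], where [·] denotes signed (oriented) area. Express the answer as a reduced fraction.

Set G = (0, 0), A = (1, 0), D = (0, 1), B = (1, 5); any affine frame gives the same invariant.
1. H is the centroid of triangle BAG ⇒ H = (2/3, 5/3)
2. U lies on line GA with GU:UA = 1:4 ⇒ U = (1/5, 0)
3. S lies on line HB with HS:SB = 3:2 ⇒ S = (13/15, 11/3)
2·[USB] = 2/5, 2·[GBU] = -1
[USB]:[GBU] = 2/5:-1 = -2/5

[USB]:[GBU] = -2/5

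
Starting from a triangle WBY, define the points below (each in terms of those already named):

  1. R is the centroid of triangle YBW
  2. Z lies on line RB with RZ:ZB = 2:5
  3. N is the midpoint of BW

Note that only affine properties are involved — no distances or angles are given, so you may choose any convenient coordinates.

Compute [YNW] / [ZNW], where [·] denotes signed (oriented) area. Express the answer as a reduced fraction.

[YNW]:[ZNW] = 21/5

Set W = (0, 0), B = (1, 0), Y = (0, 1); any affine frame gives the same invariant.
1. R is the centroid of triangle YBW ⇒ R = (1/3, 1/3)
2. Z lies on line RB with RZ:ZB = 2:5 ⇒ Z = (11/21, 5/21)
3. N is the midpoint of BW ⇒ N = (1/2, 0)
2·[YNW] = -1/2, 2·[ZNW] = -5/42
[YNW]:[ZNW] = -1/2:-5/42 = 21/5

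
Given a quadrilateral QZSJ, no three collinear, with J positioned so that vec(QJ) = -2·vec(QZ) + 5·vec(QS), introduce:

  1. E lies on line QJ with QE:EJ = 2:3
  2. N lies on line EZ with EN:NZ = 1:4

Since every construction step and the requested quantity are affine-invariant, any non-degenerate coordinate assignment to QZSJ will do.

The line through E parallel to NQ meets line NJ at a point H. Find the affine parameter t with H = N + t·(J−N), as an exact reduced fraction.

Assign Q = (0, 0), Z = (1, 0), S = (0, 1), J = (-2, 5) — the answer is frame-independent, so this choice is without loss of generality.
1. E lies on line QJ with QE:EJ = 2:3 ⇒ E = (-4/5, 2)
2. N lies on line EZ with EN:NZ = 1:4 ⇒ N = (-11/25, 8/5)
through E parallel to NQ: direction (11/25, -8/5); meets NJ at H = (-133/125, 74/25)
H = N + t·(J−N) with t = 2/5

t = 2/5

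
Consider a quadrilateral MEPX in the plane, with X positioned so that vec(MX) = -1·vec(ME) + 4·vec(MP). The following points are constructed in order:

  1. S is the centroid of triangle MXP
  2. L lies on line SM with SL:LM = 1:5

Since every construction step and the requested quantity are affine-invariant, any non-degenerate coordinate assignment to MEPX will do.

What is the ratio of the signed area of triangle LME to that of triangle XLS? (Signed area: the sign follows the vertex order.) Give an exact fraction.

Assign M = (0, 0), E = (1, 0), P = (0, 1), X = (-1, 4) — the answer is frame-independent, so this choice is without loss of generality.
1. S is the centroid of triangle MXP ⇒ S = (-1/3, 5/3)
2. L lies on line SM with SL:LM = 1:5 ⇒ L = (-5/18, 25/18)
2·[LME] = 25/18, 2·[XLS] = 1/18
[LME]:[XLS] = 25/18:1/18 = 25

[LME]:[XLS] = 25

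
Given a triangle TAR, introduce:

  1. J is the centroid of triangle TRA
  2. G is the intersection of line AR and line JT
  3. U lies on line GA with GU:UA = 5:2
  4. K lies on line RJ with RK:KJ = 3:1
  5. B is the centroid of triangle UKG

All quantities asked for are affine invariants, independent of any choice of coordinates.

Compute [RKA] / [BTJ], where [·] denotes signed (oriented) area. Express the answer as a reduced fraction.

[RKA]:[BTJ] = -63/13

Assign T = (0, 0), A = (1, 0), R = (0, 1) — the answer is frame-independent, so this choice is without loss of generality.
1. J is the centroid of triangle TRA ⇒ J = (1/3, 1/3)
2. G is the intersection of line AR and line JT ⇒ G = (1/2, 1/2)
3. U lies on line GA with GU:UA = 5:2 ⇒ U = (6/7, 1/7)
4. K lies on line RJ with RK:KJ = 3:1 ⇒ K = (1/4, 1/2)
5. B is the centroid of triangle UKG ⇒ B = (15/28, 8/21)
2·[RKA] = 1/4, 2·[BTJ] = -13/252
[RKA]:[BTJ] = 1/4:-13/252 = -63/13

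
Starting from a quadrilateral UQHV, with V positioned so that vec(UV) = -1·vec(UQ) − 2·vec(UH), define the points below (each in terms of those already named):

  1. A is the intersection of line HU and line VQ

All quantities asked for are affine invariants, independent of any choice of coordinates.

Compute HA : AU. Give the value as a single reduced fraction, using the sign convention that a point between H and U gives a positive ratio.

HA:AU = -2

Assign U = (0, 0), Q = (1, 0), H = (0, 1), V = (-1, -2) — the answer is frame-independent, so this choice is without loss of generality.
1. A is the intersection of line HU and line VQ ⇒ A = (0, -1)
A = H + t·(U−H) with t = 2, so HA:AU = t:(1−t) = 2:-1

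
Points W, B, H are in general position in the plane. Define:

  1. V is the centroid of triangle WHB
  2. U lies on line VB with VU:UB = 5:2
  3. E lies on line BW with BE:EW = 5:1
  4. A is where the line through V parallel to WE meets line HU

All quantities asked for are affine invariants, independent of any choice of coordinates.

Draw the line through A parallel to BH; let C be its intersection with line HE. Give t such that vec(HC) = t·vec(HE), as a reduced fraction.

t = 8/95

Assign W = (0, 0), B = (1, 0), H = (0, 1) — the answer is frame-independent, so this choice is without loss of generality.
1. V is the centroid of triangle WHB ⇒ V = (1/3, 1/3)
2. U lies on line VB with VU:UB = 5:2 ⇒ U = (17/21, 2/21)
3. E lies on line BW with BE:EW = 5:1 ⇒ E = (1/6, 0)
4. A is where the line through V parallel to WE meets line HU ⇒ A = (34/57, 1/3)
through A parallel to BH: direction (-1, 1); meets HE at C = (4/285, 87/95)
C = H + t·(E−H) with t = 8/95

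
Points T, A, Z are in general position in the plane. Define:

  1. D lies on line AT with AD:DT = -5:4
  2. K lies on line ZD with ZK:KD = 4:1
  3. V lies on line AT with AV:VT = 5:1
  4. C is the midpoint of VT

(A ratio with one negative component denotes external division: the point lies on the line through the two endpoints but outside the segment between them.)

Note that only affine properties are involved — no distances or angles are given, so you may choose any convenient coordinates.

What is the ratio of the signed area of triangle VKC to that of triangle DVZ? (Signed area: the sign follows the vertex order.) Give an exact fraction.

[VKC]:[DVZ] = 1/250

Work in coordinates with T = (0, 0), A = (1, 0), Z = (0, 1).
1. D lies on line AT with AD:DT = -5:4 ⇒ D = (-4, 0)
2. K lies on line ZD with ZK:KD = 4:1 ⇒ K = (-16/5, 1/5)
3. V lies on line AT with AV:VT = 5:1 ⇒ V = (1/6, 0)
4. C is the midpoint of VT ⇒ C = (1/12, 0)
2·[VKC] = 1/60, 2·[DVZ] = 25/6
[VKC]:[DVZ] = 1/60:25/6 = 1/250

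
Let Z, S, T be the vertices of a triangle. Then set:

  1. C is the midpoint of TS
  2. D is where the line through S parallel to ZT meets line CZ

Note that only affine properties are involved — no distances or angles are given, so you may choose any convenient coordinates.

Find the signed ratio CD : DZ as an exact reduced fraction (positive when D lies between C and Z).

CD:DZ = -1/2

Assign Z = (0, 0), S = (1, 0), T = (0, 1) — the answer is frame-independent, so this choice is without loss of generality.
1. C is the midpoint of TS ⇒ C = (1/2, 1/2)
2. D is where the line through S parallel to ZT meets line CZ ⇒ D = (1, 1)
D = C + t·(Z−C) with t = -1, so CD:DZ = t:(1−t) = -1:2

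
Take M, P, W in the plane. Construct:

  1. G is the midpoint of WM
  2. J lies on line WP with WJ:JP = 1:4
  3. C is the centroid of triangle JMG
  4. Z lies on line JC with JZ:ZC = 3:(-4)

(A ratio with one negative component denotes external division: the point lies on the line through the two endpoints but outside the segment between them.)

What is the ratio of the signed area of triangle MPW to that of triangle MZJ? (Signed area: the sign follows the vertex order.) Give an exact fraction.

Choose coordinates M = (0, 0), P = (1, 0), W = (0, 1).
1. G is the midpoint of WM ⇒ G = (0, 1/2)
2. J lies on line WP with WJ:JP = 1:4 ⇒ J = (1/5, 4/5)
3. C is the centroid of triangle JMG ⇒ C = (1/15, 13/30)
4. Z lies on line JC with JZ:ZC = 3:(-4) ⇒ Z = (3/5, 19/10)
2·[MPW] = 1, 2·[MZJ] = 1/10
[MPW]:[MZJ] = 1:1/10 = 10

[MPW]:[MZJ] = 10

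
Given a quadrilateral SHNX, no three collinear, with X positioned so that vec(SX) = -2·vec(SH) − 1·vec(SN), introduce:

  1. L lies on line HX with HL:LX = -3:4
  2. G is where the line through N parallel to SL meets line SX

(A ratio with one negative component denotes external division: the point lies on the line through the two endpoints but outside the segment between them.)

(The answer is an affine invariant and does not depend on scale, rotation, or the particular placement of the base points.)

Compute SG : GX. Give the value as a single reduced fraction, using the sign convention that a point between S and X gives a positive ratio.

Assign S = (0, 0), H = (1, 0), N = (0, 1), X = (-2, -1) — the answer is frame-independent, so this choice is without loss of generality.
1. L lies on line HX with HL:LX = -3:4 ⇒ L = (10, 3)
2. G is where the line through N parallel to SL meets line SX ⇒ G = (5, 5/2)
G = S + t·(X−S) with t = -5/2, so SG:GX = t:(1−t) = -5/2:7/2

SG:GX = -5/7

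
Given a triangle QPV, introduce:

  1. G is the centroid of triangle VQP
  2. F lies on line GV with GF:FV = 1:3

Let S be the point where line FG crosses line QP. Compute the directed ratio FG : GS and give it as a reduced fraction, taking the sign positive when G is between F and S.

Set Q = (0, 0), P = (1, 0), V = (0, 1); any affine frame gives the same invariant.
1. G is the centroid of triangle VQP ⇒ G = (1/3, 1/3)
2. F lies on line GV with GF:FV = 1:3 ⇒ F = (1/4, 1/2)
line FG meets QP at S = (1/2, 0)
G = F + t·(S−F) with t = 1/3, so FG:GS = 1/3:2/3

FG:GS = 1/2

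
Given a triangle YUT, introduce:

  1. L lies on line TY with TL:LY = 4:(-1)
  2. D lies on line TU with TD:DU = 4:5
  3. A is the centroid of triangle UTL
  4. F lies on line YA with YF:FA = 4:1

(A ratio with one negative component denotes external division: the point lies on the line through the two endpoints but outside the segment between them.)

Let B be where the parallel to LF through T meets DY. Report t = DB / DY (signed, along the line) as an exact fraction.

t = 35/8

Set Y = (0, 0), U = (1, 0), T = (0, 1); any affine frame gives the same invariant.
1. L lies on line TY with TL:LY = 4:(-1) ⇒ L = (0, -1/3)
2. D lies on line TU with TD:DU = 4:5 ⇒ D = (4/9, 5/9)
3. A is the centroid of triangle UTL ⇒ A = (1/3, 2/9)
4. F lies on line YA with YF:FA = 4:1 ⇒ F = (4/15, 8/45)
through T parallel to LF: direction (4/15, 23/45); meets DY at B = (-3/2, -15/8)
B = D + t·(Y−D) with t = 35/8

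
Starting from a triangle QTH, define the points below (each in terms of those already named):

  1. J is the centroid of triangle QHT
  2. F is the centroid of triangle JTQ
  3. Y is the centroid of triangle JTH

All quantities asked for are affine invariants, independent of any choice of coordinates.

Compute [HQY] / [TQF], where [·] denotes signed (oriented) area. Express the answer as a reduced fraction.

Assign Q = (0, 0), T = (1, 0), H = (0, 1) — the answer is frame-independent, so this choice is without loss of generality.
1. J is the centroid of triangle QHT ⇒ J = (1/3, 1/3)
2. F is the centroid of triangle JTQ ⇒ F = (4/9, 1/9)
3. Y is the centroid of triangle JTH ⇒ Y = (4/9, 4/9)
2·[HQY] = 4/9, 2·[TQF] = -1/9
[HQY]:[TQF] = 4/9:-1/9 = -4

[HQY]:[TQF] = -4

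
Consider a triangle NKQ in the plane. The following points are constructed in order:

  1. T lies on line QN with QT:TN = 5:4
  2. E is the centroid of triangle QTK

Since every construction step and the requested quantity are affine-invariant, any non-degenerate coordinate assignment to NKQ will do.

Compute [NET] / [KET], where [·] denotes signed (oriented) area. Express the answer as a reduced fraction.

Work in coordinates with N = (0, 0), K = (1, 0), Q = (0, 1).
1. T lies on line QN with QT:TN = 5:4 ⇒ T = (0, 4/9)
2. E is the centroid of triangle QTK ⇒ E = (1/3, 13/27)
2·[NET] = 4/27, 2·[KET] = 5/27
[NET]:[KET] = 4/27:5/27 = 4/5

[NET]:[KET] = 4/5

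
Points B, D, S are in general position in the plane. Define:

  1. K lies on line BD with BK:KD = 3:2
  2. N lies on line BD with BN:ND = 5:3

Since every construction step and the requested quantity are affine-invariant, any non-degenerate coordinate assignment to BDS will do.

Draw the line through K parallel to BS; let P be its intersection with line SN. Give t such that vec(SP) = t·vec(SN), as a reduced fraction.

t = 24/25

Work in coordinates with B = (0, 0), D = (1, 0), S = (0, 1).
1. K lies on line BD with BK:KD = 3:2 ⇒ K = (3/5, 0)
2. N lies on line BD with BN:ND = 5:3 ⇒ N = (5/8, 0)
through K parallel to BS: direction (0, 1); meets SN at P = (3/5, 1/25)
P = S + t·(N−S) with t = 24/25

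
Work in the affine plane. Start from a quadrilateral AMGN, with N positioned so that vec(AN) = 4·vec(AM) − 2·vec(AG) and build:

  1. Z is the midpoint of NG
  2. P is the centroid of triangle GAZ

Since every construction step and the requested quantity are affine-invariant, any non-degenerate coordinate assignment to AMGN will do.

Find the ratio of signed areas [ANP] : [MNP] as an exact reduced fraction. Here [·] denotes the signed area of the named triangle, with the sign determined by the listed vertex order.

Choose coordinates A = (0, 0), M = (1, 0), G = (0, 1), N = (4, -2).
1. Z is the midpoint of NG ⇒ Z = (2, -1/2)
2. P is the centroid of triangle GAZ ⇒ P = (2/3, 1/6)
2·[ANP] = 2, 2·[MNP] = -1/6
[ANP]:[MNP] = 2:-1/6 = -12

[ANP]:[MNP] = -12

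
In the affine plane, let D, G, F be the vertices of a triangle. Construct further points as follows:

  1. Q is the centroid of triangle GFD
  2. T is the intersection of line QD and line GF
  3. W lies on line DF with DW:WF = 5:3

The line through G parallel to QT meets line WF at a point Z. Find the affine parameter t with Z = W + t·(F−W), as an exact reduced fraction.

t = -13/3

Choose coordinates D = (0, 0), G = (1, 0), F = (0, 1).
1. Q is the centroid of triangle GFD ⇒ Q = (1/3, 1/3)
2. T is the intersection of line QD and line GF ⇒ T = (1/2, 1/2)
3. W lies on line DF with DW:WF = 5:3 ⇒ W = (0, 5/8)
through G parallel to QT: direction (1/6, 1/6); meets WF at Z = (0, -1)
Z = W + t·(F−W) with t = -13/3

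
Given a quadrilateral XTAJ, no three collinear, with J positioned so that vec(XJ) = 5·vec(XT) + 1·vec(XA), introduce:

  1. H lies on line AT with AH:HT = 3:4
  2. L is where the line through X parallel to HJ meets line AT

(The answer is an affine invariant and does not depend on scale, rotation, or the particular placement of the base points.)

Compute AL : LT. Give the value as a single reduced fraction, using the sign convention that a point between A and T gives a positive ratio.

AL:LT = 32/3

Set X = (0, 0), T = (1, 0), A = (0, 1), J = (5, 1); any affine frame gives the same invariant.
1. H lies on line AT with AH:HT = 3:4 ⇒ H = (3/7, 4/7)
2. L is where the line through X parallel to HJ meets line AT ⇒ L = (32/35, 3/35)
L = A + t·(T−A) with t = 32/35, so AL:LT = t:(1−t) = 32/35:3/35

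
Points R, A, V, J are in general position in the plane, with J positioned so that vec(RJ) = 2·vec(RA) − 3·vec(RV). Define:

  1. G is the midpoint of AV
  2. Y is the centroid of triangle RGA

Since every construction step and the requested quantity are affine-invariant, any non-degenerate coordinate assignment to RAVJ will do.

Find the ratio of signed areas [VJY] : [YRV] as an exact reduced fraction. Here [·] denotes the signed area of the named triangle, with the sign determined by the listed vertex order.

[VJY]:[YRV] = -2/3

Set R = (0, 0), A = (1, 0), V = (0, 1), J = (2, -3); any affine frame gives the same invariant.
1. G is the midpoint of AV ⇒ G = (1/2, 1/2)
2. Y is the centroid of triangle RGA ⇒ Y = (1/2, 1/6)
2·[VJY] = 1/3, 2·[YRV] = -1/2
[VJY]:[YRV] = 1/3:-1/2 = -2/3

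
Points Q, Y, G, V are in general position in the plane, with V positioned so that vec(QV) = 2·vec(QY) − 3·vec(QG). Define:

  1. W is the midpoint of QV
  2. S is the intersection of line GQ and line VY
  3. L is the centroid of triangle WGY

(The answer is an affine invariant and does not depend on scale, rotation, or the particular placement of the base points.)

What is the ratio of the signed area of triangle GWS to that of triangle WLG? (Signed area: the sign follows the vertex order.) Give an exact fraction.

[GWS]:[WLG] = 4

Assign Q = (0, 0), Y = (1, 0), G = (0, 1), V = (2, -3) — the answer is frame-independent, so this choice is without loss of generality.
1. W is the midpoint of QV ⇒ W = (1, -3/2)
2. S is the intersection of line GQ and line VY ⇒ S = (0, 3)
3. L is the centroid of triangle WGY ⇒ L = (2/3, -1/6)
2·[GWS] = 2, 2·[WLG] = 1/2
[GWS]:[WLG] = 2:1/2 = 4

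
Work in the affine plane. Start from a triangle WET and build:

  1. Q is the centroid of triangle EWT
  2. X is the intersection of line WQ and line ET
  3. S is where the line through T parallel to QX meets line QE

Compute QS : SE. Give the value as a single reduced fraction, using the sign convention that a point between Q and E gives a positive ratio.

QS:SE = -1/2

Set W = (0, 0), E = (1, 0), T = (0, 1); any affine frame gives the same invariant.
1. Q is the centroid of triangle EWT ⇒ Q = (1/3, 1/3)
2. X is the intersection of line WQ and line ET ⇒ X = (1/2, 1/2)
3. S is where the line through T parallel to QX meets line QE ⇒ S = (-1/3, 2/3)
S = Q + t·(E−Q) with t = -1, so QS:SE = t:(1−t) = -1:2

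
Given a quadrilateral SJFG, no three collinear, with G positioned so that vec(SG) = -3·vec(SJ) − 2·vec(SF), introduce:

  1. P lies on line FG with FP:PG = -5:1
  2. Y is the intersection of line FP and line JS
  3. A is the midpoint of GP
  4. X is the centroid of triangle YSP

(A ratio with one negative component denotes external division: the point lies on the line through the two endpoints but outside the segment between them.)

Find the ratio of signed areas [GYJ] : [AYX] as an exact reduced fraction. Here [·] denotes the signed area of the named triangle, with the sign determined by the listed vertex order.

Work in coordinates with S = (0, 0), J = (1, 0), F = (0, 1), G = (-3, -2).
1. P lies on line FG with FP:PG = -5:1 ⇒ P = (-15/4, -11/4)
2. Y is the intersection of line FP and line JS ⇒ Y = (-1, 0)
3. A is the midpoint of GP ⇒ A = (-27/8, -19/8)
4. X is the centroid of triangle YSP ⇒ X = (-19/12, -11/12)
2·[GYJ] = -4, 2·[AYX] = -19/24
[GYJ]:[AYX] = -4:-19/24 = 96/19

[GYJ]:[AYX] = 96/19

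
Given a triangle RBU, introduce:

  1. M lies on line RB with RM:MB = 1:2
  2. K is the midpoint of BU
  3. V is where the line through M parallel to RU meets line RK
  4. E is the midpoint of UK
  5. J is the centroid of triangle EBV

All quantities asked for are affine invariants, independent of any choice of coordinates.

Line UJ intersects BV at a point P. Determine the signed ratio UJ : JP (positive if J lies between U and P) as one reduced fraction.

Assign R = (0, 0), B = (1, 0), U = (0, 1) — the answer is frame-independent, so this choice is without loss of generality.
1. M lies on line RB with RM:MB = 1:2 ⇒ M = (1/3, 0)
2. K is the midpoint of BU ⇒ K = (1/2, 1/2)
3. V is where the line through M parallel to RU meets line RK ⇒ V = (1/3, 1/3)
4. E is the midpoint of UK ⇒ E = (1/4, 3/4)
5. J is the centroid of triangle EBV ⇒ J = (19/36, 13/36)
line UJ meets BV at P = (19/27, 4/27)
J = U + t·(P−U) with t = 3/4, so UJ:JP = 3/4:1/4

UJ:JP = 3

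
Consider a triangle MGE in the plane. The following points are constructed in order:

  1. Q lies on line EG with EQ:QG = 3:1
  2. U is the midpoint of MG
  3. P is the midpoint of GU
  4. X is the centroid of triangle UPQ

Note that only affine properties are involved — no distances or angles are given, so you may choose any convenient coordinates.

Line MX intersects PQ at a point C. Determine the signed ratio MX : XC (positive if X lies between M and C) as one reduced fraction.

Work in coordinates with M = (0, 0), G = (1, 0), E = (0, 1).
1. Q lies on line EG with EQ:QG = 3:1 ⇒ Q = (3/4, 1/4)
2. U is the midpoint of MG ⇒ U = (1/2, 0)
3. P is the midpoint of GU ⇒ P = (3/4, 0)
4. X is the centroid of triangle UPQ ⇒ X = (2/3, 1/12)
line MX meets PQ at C = (3/4, 3/32)
X = M + t·(C−M) with t = 8/9, so MX:XC = 8/9:1/9

MX:XC = 8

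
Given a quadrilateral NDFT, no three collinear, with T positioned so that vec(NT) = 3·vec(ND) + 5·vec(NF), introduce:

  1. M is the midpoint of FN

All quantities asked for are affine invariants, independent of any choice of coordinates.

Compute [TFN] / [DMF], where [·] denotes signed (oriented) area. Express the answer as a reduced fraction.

[TFN]:[DMF] = -6

Assign N = (0, 0), D = (1, 0), F = (0, 1), T = (3, 5) — the answer is frame-independent, so this choice is without loss of generality.
1. M is the midpoint of FN ⇒ M = (0, 1/2)
2·[TFN] = 3, 2·[DMF] = -1/2
[TFN]:[DMF] = 3:-1/2 = -6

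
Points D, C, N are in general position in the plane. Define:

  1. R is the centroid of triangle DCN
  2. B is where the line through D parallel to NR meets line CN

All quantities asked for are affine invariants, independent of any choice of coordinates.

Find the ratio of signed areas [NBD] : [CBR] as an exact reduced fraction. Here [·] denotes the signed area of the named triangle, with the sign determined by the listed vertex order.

[NBD]:[CBR] = 3/2

Assign D = (0, 0), C = (1, 0), N = (0, 1) — the answer is frame-independent, so this choice is without loss of generality.
1. R is the centroid of triangle DCN ⇒ R = (1/3, 1/3)
2. B is where the line through D parallel to NR meets line CN ⇒ B = (-1, 2)
2·[NBD] = 1, 2·[CBR] = 2/3
[NBD]:[CBR] = 1:2/3 = 3/2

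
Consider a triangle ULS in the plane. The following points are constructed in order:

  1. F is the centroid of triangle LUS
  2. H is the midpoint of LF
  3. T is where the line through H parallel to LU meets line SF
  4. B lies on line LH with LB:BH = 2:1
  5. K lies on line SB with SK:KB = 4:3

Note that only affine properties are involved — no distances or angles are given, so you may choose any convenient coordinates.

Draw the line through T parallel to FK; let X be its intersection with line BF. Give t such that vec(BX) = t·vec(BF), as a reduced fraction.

Assign U = (0, 0), L = (1, 0), S = (0, 1) — the answer is frame-independent, so this choice is without loss of generality.
1. F is the centroid of triangle LUS ⇒ F = (1/3, 1/3)
2. H is the midpoint of LF ⇒ H = (2/3, 1/6)
3. T is where the line through H parallel to LU meets line SF ⇒ T = (5/12, 1/6)
4. B lies on line LH with LB:BH = 2:1 ⇒ B = (7/9, 1/9)
5. K lies on line SB with SK:KB = 4:3 ⇒ K = (4/9, 31/63)
through T parallel to FK: direction (1/9, 10/63); meets BF at X = (13/27, 7/27)
X = B + t·(F−B) with t = 2/3

t = 2/3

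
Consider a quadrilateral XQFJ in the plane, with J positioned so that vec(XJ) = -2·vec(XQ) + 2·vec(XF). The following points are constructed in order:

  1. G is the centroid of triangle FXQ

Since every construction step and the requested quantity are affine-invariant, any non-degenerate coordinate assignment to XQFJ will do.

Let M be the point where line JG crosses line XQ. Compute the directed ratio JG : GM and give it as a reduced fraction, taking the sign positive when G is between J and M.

Set X = (0, 0), Q = (1, 0), F = (0, 1), J = (-2, 2); any affine frame gives the same invariant.
1. G is the centroid of triangle FXQ ⇒ G = (1/3, 1/3)
line JG meets XQ at M = (4/5, 0)
G = J + t·(M−J) with t = 5/6, so JG:GM = 5/6:1/6

JG:GM = 5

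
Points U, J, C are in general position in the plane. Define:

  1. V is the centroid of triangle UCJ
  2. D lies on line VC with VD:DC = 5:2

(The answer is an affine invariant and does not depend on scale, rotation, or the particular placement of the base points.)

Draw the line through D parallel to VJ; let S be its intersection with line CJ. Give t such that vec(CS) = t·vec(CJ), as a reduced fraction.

t = 2/7

Work in coordinates with U = (0, 0), J = (1, 0), C = (0, 1).
1. V is the centroid of triangle UCJ ⇒ V = (1/3, 1/3)
2. D lies on line VC with VD:DC = 5:2 ⇒ D = (2/21, 17/21)
through D parallel to VJ: direction (2/3, -1/3); meets CJ at S = (2/7, 5/7)
S = C + t·(J−C) with t = 2/7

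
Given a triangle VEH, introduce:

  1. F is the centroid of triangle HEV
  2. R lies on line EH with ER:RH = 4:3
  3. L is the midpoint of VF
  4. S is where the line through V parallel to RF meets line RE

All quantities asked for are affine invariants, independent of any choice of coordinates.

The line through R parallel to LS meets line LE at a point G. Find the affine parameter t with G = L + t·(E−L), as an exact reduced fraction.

Choose coordinates V = (0, 0), E = (1, 0), H = (0, 1).
1. F is the centroid of triangle HEV ⇒ F = (1/3, 1/3)
2. R lies on line EH with ER:RH = 4:3 ⇒ R = (3/7, 4/7)
3. L is the midpoint of VF ⇒ L = (1/6, 1/6)
4. S is where the line through V parallel to RF meets line RE ⇒ S = (2/7, 5/7)
through R parallel to LS: direction (5/42, 23/42); meets LE at G = (1/3, 2/15)
G = L + t·(E−L) with t = 1/5

t = 1/5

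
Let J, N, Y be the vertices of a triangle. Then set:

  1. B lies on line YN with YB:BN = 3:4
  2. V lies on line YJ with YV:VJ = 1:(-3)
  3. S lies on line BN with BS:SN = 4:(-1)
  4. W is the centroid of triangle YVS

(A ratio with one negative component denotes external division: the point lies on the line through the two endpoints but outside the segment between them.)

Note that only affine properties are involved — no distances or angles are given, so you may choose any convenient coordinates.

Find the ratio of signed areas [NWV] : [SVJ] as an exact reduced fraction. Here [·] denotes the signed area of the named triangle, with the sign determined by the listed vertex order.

[NWV]:[SVJ] = -17/225

Choose coordinates J = (0, 0), N = (1, 0), Y = (0, 1).
1. B lies on line YN with YB:BN = 3:4 ⇒ B = (3/7, 4/7)
2. V lies on line YJ with YV:VJ = 1:(-3) ⇒ V = (0, 3/2)
3. S lies on line BN with BS:SN = 4:(-1) ⇒ S = (25/21, -4/21)
4. W is the centroid of triangle YVS ⇒ W = (25/63, 97/126)
2·[NWV] = -17/126, 2·[SVJ] = 25/14
[NWV]:[SVJ] = -17/126:25/14 = -17/225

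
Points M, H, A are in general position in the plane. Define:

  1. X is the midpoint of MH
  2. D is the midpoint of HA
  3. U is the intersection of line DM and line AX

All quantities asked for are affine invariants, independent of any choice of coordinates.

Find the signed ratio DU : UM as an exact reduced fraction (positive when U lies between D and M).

Choose coordinates M = (0, 0), H = (1, 0), A = (0, 1).
1. X is the midpoint of MH ⇒ X = (1/2, 0)
2. D is the midpoint of HA ⇒ D = (1/2, 1/2)
3. U is the intersection of line DM and line AX ⇒ U = (1/3, 1/3)
U = D + t·(M−D) with t = 1/3, so DU:UM = t:(1−t) = 1/3:2/3

DU:UM = 1/2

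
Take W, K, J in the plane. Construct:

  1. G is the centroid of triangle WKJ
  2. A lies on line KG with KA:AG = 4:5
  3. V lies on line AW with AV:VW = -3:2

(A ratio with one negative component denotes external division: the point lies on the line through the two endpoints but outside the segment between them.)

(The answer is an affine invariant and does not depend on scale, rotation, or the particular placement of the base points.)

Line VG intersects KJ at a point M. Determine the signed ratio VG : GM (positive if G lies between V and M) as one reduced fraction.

VG:GM = 64/9

Work in coordinates with W = (0, 0), K = (1, 0), J = (0, 1).
1. G is the centroid of triangle WKJ ⇒ G = (1/3, 1/3)
2. A lies on line KG with KA:AG = 4:5 ⇒ A = (19/27, 4/27)
3. V lies on line AW with AV:VW = -3:2 ⇒ V = (-38/27, -8/27)
line VG meets KJ at M = (37/64, 27/64)
G = V + t·(M−V) with t = 64/73, so VG:GM = 64/73:9/73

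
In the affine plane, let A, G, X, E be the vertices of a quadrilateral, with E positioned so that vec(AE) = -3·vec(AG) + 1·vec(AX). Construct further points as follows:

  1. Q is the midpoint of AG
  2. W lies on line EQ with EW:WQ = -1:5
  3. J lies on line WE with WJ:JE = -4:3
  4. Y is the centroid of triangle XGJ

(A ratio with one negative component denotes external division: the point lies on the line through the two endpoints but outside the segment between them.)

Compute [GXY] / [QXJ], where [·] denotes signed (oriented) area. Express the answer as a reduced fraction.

Set A = (0, 0), G = (1, 0), X = (0, 1), E = (-3, 1); any affine frame gives the same invariant.
1. Q is the midpoint of AG ⇒ Q = (1/2, 0)
2. W lies on line EQ with EW:WQ = -1:5 ⇒ W = (-31/8, 5/4)
3. J lies on line WE with WJ:JE = -4:3 ⇒ J = (-3/8, 1/4)
4. Y is the centroid of triangle XGJ ⇒ Y = (5/24, 5/12)
2·[GXY] = 3/8, 2·[QXJ] = 3/4
[GXY]:[QXJ] = 3/8:3/4 = 1/2

[GXY]:[QXJ] = 1/2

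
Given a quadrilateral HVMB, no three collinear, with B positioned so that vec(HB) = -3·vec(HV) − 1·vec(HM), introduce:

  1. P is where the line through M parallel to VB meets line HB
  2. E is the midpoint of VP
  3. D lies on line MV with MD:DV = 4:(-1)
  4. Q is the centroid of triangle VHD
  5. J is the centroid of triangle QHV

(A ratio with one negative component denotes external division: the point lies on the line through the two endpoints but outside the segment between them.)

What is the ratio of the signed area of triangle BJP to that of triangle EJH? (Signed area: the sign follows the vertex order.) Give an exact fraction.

[BJP]:[EJH] = -190/77

Work in coordinates with H = (0, 0), V = (1, 0), M = (0, 1), B = (-3, -1).
1. P is where the line through M parallel to VB meets line HB ⇒ P = (12, 4)
2. E is the midpoint of VP ⇒ E = (13/2, 2)
3. D lies on line MV with MD:DV = 4:(-1) ⇒ D = (4/3, -1/3)
4. Q is the centroid of triangle VHD ⇒ Q = (7/9, -1/9)
5. J is the centroid of triangle QHV ⇒ J = (16/27, -1/27)
2·[BJP] = 95/27, 2·[EJH] = -77/54
[BJP]:[EJH] = 95/27:-77/54 = -190/77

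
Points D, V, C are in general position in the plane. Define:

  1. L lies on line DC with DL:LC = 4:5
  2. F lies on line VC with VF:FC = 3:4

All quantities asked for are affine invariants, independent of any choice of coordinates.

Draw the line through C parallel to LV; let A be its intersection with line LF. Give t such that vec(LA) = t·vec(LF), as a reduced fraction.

t = 7/3

Work in coordinates with D = (0, 0), V = (1, 0), C = (0, 1).
1. L lies on line DC with DL:LC = 4:5 ⇒ L = (0, 4/9)
2. F lies on line VC with VF:FC = 3:4 ⇒ F = (4/7, 3/7)
through C parallel to LV: direction (1, -4/9); meets LF at A = (4/3, 11/27)
A = L + t·(F−L) with t = 7/3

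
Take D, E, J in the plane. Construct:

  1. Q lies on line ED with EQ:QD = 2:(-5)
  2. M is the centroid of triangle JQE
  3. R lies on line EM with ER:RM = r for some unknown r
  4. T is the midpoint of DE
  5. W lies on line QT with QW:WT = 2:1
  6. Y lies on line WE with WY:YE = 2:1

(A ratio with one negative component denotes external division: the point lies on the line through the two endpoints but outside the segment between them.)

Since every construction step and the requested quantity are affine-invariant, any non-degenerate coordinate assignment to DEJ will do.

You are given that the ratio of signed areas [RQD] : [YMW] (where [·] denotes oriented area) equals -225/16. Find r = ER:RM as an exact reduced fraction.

Set D = (0, 0), E = (1, 0), J = (0, 1); any affine frame gives the same invariant.
1. Q lies on line ED with EQ:QD = 2:(-5) ⇒ Q = (5/3, 0)
2. M is the centroid of triangle JQE ⇒ M = (8/9, 1/3)
3. With ER:RM = r, write λ = r/(r+1) so R = E + λ·(M−E); R is affine-linear in λ
4. T is the midpoint of DE ⇒ T = (1/2, 0)
5. W lies on line QT with QW:WT = 2:1 ⇒ W = (8/9, 0)
6. Y lies on line WE with WY:YE = 2:1 ⇒ Y = (26/27, 0)
Every point depending on R is an affine combination of R and λ-independent points, so each such coordinate is linear in λ; the λ² term in each signed area is a multiple of (M−E)×(M−E) = 0, so 2·[RQD] and 2·[YMW] are each linear in λ. Evaluating at λ=0 and λ=1:
  2·[RQD] = -5/9·λ,   2·[YMW] = 2/81
So [RQD]:[YMW] = (-5/9·λ) / (2/81). Setting this equal to -225/16:
  -5/9·λ = -225/16·(2/81)  ⇒  λ = 5/8
Then r = λ/(1−λ) = (5/8)/(3/8) = 5/3. Check: with r = 5/3, R = (67/72, 5/24) and [RQD]:[YMW] = -225/16 as required.

r = 5/3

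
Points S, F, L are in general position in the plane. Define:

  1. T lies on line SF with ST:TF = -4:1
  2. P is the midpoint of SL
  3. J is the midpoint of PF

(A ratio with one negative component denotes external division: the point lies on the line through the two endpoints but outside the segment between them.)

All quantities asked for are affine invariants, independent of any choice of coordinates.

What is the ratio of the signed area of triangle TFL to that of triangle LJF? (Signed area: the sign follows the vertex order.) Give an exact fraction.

[TFL]:[LJF] = -4/3

Work in coordinates with S = (0, 0), F = (1, 0), L = (0, 1).
1. T lies on line SF with ST:TF = -4:1 ⇒ T = (4/3, 0)
2. P is the midpoint of SL ⇒ P = (0, 1/2)
3. J is the midpoint of PF ⇒ J = (1/2, 1/4)
2·[TFL] = -1/3, 2·[LJF] = 1/4
[TFL]:[LJF] = -1/3:1/4 = -4/3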